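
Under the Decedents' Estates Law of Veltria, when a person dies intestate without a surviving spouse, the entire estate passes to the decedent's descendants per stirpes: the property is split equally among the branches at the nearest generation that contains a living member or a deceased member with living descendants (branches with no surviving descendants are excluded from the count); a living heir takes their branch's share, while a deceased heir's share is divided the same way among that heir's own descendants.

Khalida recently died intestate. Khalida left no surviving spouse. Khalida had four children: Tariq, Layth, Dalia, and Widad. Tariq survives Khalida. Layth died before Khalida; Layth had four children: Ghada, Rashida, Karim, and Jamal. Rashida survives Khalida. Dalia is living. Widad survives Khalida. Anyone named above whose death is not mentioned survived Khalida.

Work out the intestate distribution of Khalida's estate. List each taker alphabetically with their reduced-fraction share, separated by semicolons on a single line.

Dalia 1/4; Ghada 1/16; Jamal 1/16; Karim 1/16; Rashida 1/16; Tariq 1/4; Widad 1/4

There is no surviving spouse, so the entire estate passes to Khalida's descendants per stirpes.
The estate is divided into 4 equal shares of 1/4 among Tariq, Layth, Dalia, Widad.
Tariq is living and takes 1/4.
Layth predeceased; the 1/4 allotted to Layth's branch passes to Layth's issue by representation.
The 1/4 is divided into 4 equal shares of 1/16 among Ghada, Rashida, Karim, Jamal.
Ghada is living and takes 1/16.
Rashida is living and takes 1/16.
Karim is living and takes 1/16.
Jamal is living and takes 1/16.
Dalia is living and takes 1/4.
Widad is living and takes 1/4.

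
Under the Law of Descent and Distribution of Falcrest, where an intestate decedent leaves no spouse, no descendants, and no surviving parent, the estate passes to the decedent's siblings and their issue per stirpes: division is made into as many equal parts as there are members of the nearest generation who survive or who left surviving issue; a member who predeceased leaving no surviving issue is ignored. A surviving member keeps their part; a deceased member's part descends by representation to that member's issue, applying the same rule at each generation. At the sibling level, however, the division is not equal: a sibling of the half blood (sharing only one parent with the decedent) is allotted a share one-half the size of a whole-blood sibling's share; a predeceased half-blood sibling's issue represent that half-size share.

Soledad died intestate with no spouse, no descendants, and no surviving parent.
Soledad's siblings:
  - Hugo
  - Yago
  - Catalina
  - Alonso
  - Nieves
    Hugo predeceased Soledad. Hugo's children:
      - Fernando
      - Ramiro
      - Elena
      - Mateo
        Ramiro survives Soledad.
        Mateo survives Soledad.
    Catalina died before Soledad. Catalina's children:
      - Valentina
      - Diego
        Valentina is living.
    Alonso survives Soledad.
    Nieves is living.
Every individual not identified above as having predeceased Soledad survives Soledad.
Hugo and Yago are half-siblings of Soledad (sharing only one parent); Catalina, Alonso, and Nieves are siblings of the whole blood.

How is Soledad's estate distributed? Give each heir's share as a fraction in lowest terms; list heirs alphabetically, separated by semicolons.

Alonso 1/4; Diego 1/8; Elena 1/32; Fernando 1/32; Mateo 1/32; Nieves 1/4; Ramiro 1/32; Valentina 1/8; Yago 1/8

No spouse, descendants, or parent survives, so the estate passes to Soledad's siblings per stirpes.
Half-blood siblings count for one-half the weight of whole-blood siblings at the initial division.
Dividing 1 in proportion to weights (total weight 4): Hugo (weight 1/2) → 1/8; Yago (weight 1/2) → 1/8; Catalina (weight 1) → 1/4; Alonso (weight 1) → 1/4; Nieves (weight 1) → 1/4.
Hugo predeceased; the 1/8 allotted to Hugo's branch passes to Hugo's issue by representation.
The 1/8 is divided into 4 equal shares of 1/32 among Fernando, Ramiro, Elena, Mateo.
Fernando is living and takes 1/32.
Ramiro is living and takes 1/32.
Elena is living and takes 1/32.
Mateo is living and takes 1/32.
Yago is living and takes 1/8.
Catalina predeceased; the 1/4 allotted to Catalina's branch passes to Catalina's issue by representation.
The 1/4 is divided into 2 equal shares of 1/8 among Valentina, Diego.
Valentina is living and takes 1/8.
Diego is living and takes 1/8.
Alonso is living and takes 1/4.
Nieves is living and takes 1/4.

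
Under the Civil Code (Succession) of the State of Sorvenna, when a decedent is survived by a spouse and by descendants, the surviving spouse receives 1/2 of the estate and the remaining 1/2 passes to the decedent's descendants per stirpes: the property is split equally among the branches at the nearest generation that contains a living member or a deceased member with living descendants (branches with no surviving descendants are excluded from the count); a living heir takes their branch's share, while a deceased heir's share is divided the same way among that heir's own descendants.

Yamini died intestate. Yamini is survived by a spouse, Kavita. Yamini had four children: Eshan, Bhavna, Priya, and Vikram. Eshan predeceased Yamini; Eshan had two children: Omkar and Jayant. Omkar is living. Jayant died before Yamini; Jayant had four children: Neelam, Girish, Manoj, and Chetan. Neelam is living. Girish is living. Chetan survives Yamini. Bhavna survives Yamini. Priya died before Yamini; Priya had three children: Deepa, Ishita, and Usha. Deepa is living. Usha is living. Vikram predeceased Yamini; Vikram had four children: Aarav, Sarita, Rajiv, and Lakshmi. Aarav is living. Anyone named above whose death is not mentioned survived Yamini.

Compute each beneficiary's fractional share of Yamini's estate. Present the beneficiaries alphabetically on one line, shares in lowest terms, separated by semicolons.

Kavita, as surviving spouse, takes 1/2.
The remaining 1/2 passes to Yamini's descendants per stirpes.
The 1/2 is divided into 4 equal shares of 1/8 among Eshan, Bhavna, Priya, Vikram.
Eshan predeceased; the 1/8 allotted to Eshan's branch passes to Eshan's issue by representation.
The 1/8 is divided into 2 equal shares of 1/16 among Omkar, Jayant.
Omkar is living and takes 1/16.
Jayant predeceased; the 1/16 allotted to Jayant's branch passes to Jayant's issue by representation.
The 1/16 is divided into 4 equal shares of 1/64 among Neelam, Girish, Manoj, Chetan.
Neelam is living and takes 1/64.
Girish is living and takes 1/64.
Manoj is living and takes 1/64.
Chetan is living and takes 1/64.
Bhavna is living and takes 1/8.
Priya predeceased; the 1/8 allotted to Priya's branch passes to Priya's issue by representation.
The 1/8 is divided into 3 equal shares of 1/24 among Deepa, Ishita, Usha.
Deepa is living and takes 1/24.
Ishita is living and takes 1/24.
Usha is living and takes 1/24.
Vikram predeceased; the 1/8 allotted to Vikram's branch passes to Vikram's issue by representation.
The 1/8 is divided into 4 equal shares of 1/32 among Aarav, Sarita, Rajiv, Lakshmi.
Aarav is living and takes 1/32.
Sarita is living and takes 1/32.
Rajiv is living and takes 1/32.
Lakshmi is living and takes 1/32.

Aarav 1/32; Bhavna 1/8; Chetan 1/64; Deepa 1/24; Girish 1/64; Ishita 1/24; Kavita 1/2; Lakshmi 1/32; Manoj 1/64; Neelam 1/64; Omkar 1/16; Rajiv 1/32; Sarita 1/32; Usha 1/24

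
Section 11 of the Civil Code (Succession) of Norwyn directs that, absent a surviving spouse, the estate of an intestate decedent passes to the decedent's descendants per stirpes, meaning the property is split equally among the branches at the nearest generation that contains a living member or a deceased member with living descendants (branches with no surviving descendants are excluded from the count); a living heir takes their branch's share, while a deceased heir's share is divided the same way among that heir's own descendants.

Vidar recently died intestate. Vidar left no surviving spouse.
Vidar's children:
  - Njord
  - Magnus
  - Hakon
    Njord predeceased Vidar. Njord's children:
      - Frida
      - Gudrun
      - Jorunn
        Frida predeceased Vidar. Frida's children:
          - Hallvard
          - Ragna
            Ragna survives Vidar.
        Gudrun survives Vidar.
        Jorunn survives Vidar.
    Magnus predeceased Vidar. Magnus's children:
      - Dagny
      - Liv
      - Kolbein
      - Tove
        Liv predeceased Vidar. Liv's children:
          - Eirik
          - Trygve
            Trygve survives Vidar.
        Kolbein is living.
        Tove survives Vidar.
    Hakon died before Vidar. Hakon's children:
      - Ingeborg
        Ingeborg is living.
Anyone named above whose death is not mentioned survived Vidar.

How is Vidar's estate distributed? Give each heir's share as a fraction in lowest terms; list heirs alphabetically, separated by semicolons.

There is no surviving spouse, so the entire estate passes to Vidar's descendants per stirpes.
The estate is divided into 3 equal shares of 1/3 among Njord, Magnus, Hakon.
Njord predeceased; the 1/3 allotted to Njord's branch passes to Njord's issue by representation.
The 1/3 is divided into 3 equal shares of 1/9 among Frida, Gudrun, Jorunn.
Frida predeceased; the 1/9 allotted to Frida's branch passes to Frida's issue by representation.
The 1/9 is divided into 2 equal shares of 1/18 among Hallvard, Ragna.
Hallvard is living and takes 1/18.
Ragna is living and takes 1/18.
Gudrun is living and takes 1/9.
Jorunn is living and takes 1/9.
Magnus predeceased; the 1/3 allotted to Magnus's branch passes to Magnus's issue by representation.
The 1/3 is divided into 4 equal shares of 1/12 among Dagny, Liv, Kolbein, Tove.
Dagny is living and takes 1/12.
Liv predeceased; the 1/12 allotted to Liv's branch passes to Liv's issue by representation.
The 1/12 is divided into 2 equal shares of 1/24 among Eirik, Trygve.
Eirik is living and takes 1/24.
Trygve is living and takes 1/24.
Kolbein is living and takes 1/12.
Tove is living and takes 1/12.
Hakon predeceased; the 1/3 allotted to Hakon's branch passes to Hakon's issue by representation.
Ingeborg is the sole taker at this level and receives the full 1/3.

Dagny 1/12; Eirik 1/24; Gudrun 1/9; Hallvard 1/18; Ingeborg 1/3; Jorunn 1/9; Kolbein 1/12; Ragna 1/18; Tove 1/12; Trygve 1/24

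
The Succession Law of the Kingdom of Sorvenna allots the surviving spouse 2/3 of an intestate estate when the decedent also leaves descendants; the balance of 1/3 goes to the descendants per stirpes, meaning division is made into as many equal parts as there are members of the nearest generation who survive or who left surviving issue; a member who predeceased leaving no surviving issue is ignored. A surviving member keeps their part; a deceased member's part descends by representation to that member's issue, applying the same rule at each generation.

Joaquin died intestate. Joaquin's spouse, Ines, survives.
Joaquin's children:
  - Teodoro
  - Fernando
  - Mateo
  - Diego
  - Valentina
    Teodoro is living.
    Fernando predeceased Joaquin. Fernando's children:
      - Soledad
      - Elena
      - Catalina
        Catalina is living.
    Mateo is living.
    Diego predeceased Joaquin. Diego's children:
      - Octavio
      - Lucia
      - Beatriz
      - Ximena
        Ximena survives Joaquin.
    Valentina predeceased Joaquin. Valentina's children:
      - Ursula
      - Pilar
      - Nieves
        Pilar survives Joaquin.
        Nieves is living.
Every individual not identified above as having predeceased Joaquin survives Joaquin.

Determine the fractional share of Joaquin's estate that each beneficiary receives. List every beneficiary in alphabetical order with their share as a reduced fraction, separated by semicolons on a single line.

Beatriz 1/60; Catalina 1/45; Elena 1/45; Ines 2/3; Lucia 1/60; Mateo 1/15; Nieves 1/45; Octavio 1/60; Pilar 1/45; Soledad 1/45; Teodoro 1/15; Ursula 1/45; Ximena 1/60

Ines, as surviving spouse, takes 2/3.
The remaining 1/3 passes to Joaquin's descendants per stirpes.
The 1/3 is divided into 5 equal shares of 1/15 among Teodoro, Fernando, Mateo, Diego, Valentina.
Teodoro is living and takes 1/15.
Fernando predeceased; the 1/15 allotted to Fernando's branch passes to Fernando's issue by representation.
The 1/15 is divided into 3 equal shares of 1/45 among Soledad, Elena, Catalina.
Soledad is living and takes 1/45.
Elena is living and takes 1/45.
Catalina is living and takes 1/45.
Mateo is living and takes 1/15.
Diego predeceased; the 1/15 allotted to Diego's branch passes to Diego's issue by representation.
The 1/15 is divided into 4 equal shares of 1/60 among Octavio, Lucia, Beatriz, Ximena.
Octavio is living and takes 1/60.
Lucia is living and takes 1/60.
Beatriz is living and takes 1/60.
Ximena is living and takes 1/60.
Valentina predeceased; the 1/15 allotted to Valentina's branch passes to Valentina's issue by representation.
The 1/15 is divided into 3 equal shares of 1/45 among Ursula, Pilar, Nieves.
Ursula is living and takes 1/45.
Pilar is living and takes 1/45.
Nieves is living and takes 1/45.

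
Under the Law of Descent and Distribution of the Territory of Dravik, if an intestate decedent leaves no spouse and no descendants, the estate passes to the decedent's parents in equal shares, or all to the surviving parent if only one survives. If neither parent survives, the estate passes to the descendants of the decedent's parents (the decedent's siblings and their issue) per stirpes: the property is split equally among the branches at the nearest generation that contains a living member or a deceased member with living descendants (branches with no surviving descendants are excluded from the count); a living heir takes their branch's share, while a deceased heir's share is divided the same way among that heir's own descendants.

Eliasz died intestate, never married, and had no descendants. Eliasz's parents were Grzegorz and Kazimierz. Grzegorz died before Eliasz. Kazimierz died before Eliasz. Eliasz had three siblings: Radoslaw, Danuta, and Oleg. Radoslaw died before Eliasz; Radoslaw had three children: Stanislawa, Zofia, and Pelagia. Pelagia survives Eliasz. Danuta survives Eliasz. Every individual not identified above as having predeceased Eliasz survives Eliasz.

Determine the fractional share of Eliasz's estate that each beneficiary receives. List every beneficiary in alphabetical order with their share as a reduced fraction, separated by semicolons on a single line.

Danuta 1/3; Oleg 1/3; Pelagia 1/9; Stanislawa 1/9; Zofia 1/9

Neither parent survives and there are no descendants, so the estate passes to Eliasz's siblings and their issue per stirpes.
The estate is divided into 3 equal shares of 1/3 among Radoslaw, Danuta, Oleg.
Radoslaw predeceased; the 1/3 allotted to Radoslaw's branch passes to Radoslaw's issue by representation.
The 1/3 is divided into 3 equal shares of 1/9 among Stanislawa, Zofia, Pelagia.
Stanislawa is living and takes 1/9.
Zofia is living and takes 1/9.
Pelagia is living and takes 1/9.
Danuta is living and takes 1/3.
Oleg is living and takes 1/3.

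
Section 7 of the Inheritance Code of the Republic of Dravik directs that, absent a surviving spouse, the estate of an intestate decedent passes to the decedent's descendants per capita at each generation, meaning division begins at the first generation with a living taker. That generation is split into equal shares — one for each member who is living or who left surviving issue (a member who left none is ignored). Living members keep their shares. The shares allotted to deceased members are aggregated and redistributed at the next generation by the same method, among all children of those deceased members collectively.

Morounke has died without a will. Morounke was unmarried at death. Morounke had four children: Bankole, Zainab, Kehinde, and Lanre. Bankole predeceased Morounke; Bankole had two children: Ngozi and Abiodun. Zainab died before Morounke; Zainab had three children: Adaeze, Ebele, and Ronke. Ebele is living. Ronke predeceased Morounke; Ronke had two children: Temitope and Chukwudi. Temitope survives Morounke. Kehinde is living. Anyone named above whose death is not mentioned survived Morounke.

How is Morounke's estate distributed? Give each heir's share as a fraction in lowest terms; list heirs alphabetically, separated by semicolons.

There is no surviving spouse, so the entire estate passes to Morounke's descendants per capita at each generation.
At generation 1 (Bankole, Zainab, Kehinde, Lanre) there are 4 shares of (1)/4 = 1/4 each.
Living: Kehinde and Lanre — each takes 1/4.
Deceased: Bankole and Zainab. Their combined 1/2 is pooled and carried to generation 2.
At generation 2 (Ngozi, Abiodun, Adaeze, Ebele, Ronke) there are 5 shares of (1/2)/5 = 1/10 each.
Living: Ngozi, Abiodun, Adaeze, and Ebele — each takes 1/10.
Deceased: Ronke. That 1/10 share is carried to generation 3.
At generation 3 (Temitope, Chukwudi) there are 2 shares of (1/10)/2 = 1/20 each.
Living: Temitope and Chukwudi — each takes 1/20.

Abiodun 1/10; Adaeze 1/10; Chukwudi 1/20; Ebele 1/10; Kehinde 1/4; Lanre 1/4; Ngozi 1/10; Temitope 1/20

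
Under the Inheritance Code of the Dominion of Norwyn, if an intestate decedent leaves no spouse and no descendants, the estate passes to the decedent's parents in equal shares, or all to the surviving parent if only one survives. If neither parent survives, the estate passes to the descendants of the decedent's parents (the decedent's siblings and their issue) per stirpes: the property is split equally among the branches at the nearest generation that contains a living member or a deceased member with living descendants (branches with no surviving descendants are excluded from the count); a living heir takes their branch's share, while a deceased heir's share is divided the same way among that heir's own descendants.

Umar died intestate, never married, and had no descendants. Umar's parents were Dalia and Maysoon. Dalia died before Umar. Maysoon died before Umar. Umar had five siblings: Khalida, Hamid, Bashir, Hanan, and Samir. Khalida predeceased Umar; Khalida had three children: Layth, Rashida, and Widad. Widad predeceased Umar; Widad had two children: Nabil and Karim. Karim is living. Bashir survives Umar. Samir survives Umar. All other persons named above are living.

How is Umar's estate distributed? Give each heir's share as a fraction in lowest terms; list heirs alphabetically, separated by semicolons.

Neither parent survives and there are no descendants, so the estate passes to Umar's siblings and their issue per stirpes.
The estate is divided into 5 equal shares of 1/5 among Khalida, Hamid, Bashir, Hanan, Samir.
Khalida predeceased; the 1/5 allotted to Khalida's branch passes to Khalida's issue by representation.
The 1/5 is divided into 3 equal shares of 1/15 among Layth, Rashida, Widad.
Layth is living and takes 1/15.
Rashida is living and takes 1/15.
Widad predeceased; the 1/15 allotted to Widad's branch passes to Widad's issue by representation.
The 1/15 is divided into 2 equal shares of 1/30 among Nabil, Karim.
Nabil is living and takes 1/30.
Karim is living and takes 1/30.
Hamid is living and takes 1/5.
Bashir is living and takes 1/5.
Hanan is living and takes 1/5.
Samir is living and takes 1/5.

Bashir 1/5; Hamid 1/5; Hanan 1/5; Karim 1/30; Layth 1/15; Nabil 1/30; Rashida 1/15; Samir 1/5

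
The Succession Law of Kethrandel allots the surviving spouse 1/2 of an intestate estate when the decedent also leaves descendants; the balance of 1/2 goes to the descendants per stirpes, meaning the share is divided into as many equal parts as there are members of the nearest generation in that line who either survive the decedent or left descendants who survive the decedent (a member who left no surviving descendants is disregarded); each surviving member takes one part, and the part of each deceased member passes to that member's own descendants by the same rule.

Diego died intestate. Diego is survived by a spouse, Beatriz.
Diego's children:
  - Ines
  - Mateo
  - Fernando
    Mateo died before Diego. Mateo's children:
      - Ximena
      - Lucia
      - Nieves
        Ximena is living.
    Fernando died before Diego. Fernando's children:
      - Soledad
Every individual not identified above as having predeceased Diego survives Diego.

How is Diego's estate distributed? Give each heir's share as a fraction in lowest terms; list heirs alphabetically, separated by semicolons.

Beatriz 1/2; Ines 1/6; Lucia 1/18; Nieves 1/18; Soledad 1/6; Ximena 1/18

Beatriz, as surviving spouse, takes 1/2.
The remaining 1/2 passes to Diego's descendants per stirpes.
The 1/2 is divided into 3 equal shares of 1/6 among Ines, Mateo, Fernando.
Ines is living and takes 1/6.
Mateo predeceased; the 1/6 allotted to Mateo's branch passes to Mateo's issue by representation.
The 1/6 is divided into 3 equal shares of 1/18 among Ximena, Lucia, Nieves.
Ximena is living and takes 1/18.
Lucia is living and takes 1/18.
Nieves is living and takes 1/18.
Fernando predeceased; the 1/6 allotted to Fernando's branch passes to Fernando's issue by representation.
Soledad is the sole taker at this level and receives the full 1/6.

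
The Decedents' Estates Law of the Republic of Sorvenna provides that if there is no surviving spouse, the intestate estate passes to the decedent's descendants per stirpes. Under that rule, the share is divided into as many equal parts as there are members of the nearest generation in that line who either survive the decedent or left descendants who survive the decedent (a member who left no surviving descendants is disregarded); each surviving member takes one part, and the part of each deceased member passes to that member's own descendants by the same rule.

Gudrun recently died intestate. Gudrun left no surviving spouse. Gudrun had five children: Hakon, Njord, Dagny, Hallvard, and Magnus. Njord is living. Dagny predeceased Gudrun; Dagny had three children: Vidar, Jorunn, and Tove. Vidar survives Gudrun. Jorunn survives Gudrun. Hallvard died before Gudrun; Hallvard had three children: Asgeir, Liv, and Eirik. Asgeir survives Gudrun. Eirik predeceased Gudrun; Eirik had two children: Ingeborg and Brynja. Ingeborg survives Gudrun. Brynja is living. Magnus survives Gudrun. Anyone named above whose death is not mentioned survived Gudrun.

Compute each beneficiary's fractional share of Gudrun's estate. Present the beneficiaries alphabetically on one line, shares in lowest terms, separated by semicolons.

There is no surviving spouse, so the entire estate passes to Gudrun's descendants per stirpes.
The estate is divided into 5 equal shares of 1/5 among Hakon, Njord, Dagny, Hallvard, Magnus.
Hakon is living and takes 1/5.
Njord is living and takes 1/5.
Dagny predeceased; the 1/5 allotted to Dagny's branch passes to Dagny's issue by representation.
The 1/5 is divided into 3 equal shares of 1/15 among Vidar, Jorunn, Tove.
Vidar is living and takes 1/15.
Jorunn is living and takes 1/15.
Tove is living and takes 1/15.
Hallvard predeceased; the 1/5 allotted to Hallvard's branch passes to Hallvard's issue by representation.
The 1/5 is divided into 3 equal shares of 1/15 among Asgeir, Liv, Eirik.
Asgeir is living and takes 1/15.
Liv is living and takes 1/15.
Eirik predeceased; the 1/15 allotted to Eirik's branch passes to Eirik's issue by representation.
The 1/15 is divided into 2 equal shares of 1/30 among Ingeborg, Brynja.
Ingeborg is living and takes 1/30.
Brynja is living and takes 1/30.
Magnus is living and takes 1/5.

Asgeir 1/15; Brynja 1/30; Hakon 1/5; Ingeborg 1/30; Jorunn 1/15; Liv 1/15; Magnus 1/5; Njord 1/5; Tove 1/15; Vidar 1/15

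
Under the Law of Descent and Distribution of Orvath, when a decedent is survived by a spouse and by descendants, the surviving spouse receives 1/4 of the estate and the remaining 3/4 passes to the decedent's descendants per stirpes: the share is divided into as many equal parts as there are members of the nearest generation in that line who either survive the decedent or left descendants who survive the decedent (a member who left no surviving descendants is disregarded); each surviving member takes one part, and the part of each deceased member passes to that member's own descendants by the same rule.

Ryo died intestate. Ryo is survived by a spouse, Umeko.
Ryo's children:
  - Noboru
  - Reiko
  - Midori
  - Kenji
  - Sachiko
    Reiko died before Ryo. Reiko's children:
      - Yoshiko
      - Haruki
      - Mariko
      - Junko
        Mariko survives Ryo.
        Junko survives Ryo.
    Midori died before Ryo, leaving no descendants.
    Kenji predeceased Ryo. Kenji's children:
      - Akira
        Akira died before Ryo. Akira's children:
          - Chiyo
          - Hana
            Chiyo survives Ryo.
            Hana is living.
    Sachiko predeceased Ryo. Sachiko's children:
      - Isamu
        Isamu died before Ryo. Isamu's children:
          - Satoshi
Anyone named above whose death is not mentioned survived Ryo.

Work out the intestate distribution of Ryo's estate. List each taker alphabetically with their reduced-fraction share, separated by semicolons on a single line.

Chiyo 3/32; Hana 3/32; Haruki 3/64; Junko 3/64; Mariko 3/64; Noboru 3/16; Satoshi 3/16; Umeko 1/4; Yoshiko 3/64

Umeko, as surviving spouse, takes 1/4.
The remaining 3/4 passes to Ryo's descendants per stirpes.
Midori left no surviving issue, so that branch lapses and is disregarded.
The 3/4 is divided into 4 equal shares of 3/16 among Noboru, Reiko, Kenji, Sachiko.
Noboru is living and takes 3/16.
Reiko predeceased; the 3/16 allotted to Reiko's branch passes to Reiko's issue by representation.
The 3/16 is divided into 4 equal shares of 3/64 among Yoshiko, Haruki, Mariko, Junko.
Yoshiko is living and takes 3/64.
Haruki is living and takes 3/64.
Mariko is living and takes 3/64.
Junko is living and takes 3/64.
Kenji predeceased; the 3/16 allotted to Kenji's branch passes to Kenji's issue by representation.
Akira's line is the sole branch at this level, so the full 3/16 passes to Akira's issue by representation.
The 3/16 is divided into 2 equal shares of 3/32 among Chiyo, Hana.
Chiyo is living and takes 3/32.
Hana is living and takes 3/32.
Sachiko predeceased; the 3/16 allotted to Sachiko's branch passes to Sachiko's issue by representation.
Isamu's line is the sole branch at this level, so the full 3/16 passes to Isamu's issue by representation.
Satoshi is the sole taker at this level and receives the full 3/16.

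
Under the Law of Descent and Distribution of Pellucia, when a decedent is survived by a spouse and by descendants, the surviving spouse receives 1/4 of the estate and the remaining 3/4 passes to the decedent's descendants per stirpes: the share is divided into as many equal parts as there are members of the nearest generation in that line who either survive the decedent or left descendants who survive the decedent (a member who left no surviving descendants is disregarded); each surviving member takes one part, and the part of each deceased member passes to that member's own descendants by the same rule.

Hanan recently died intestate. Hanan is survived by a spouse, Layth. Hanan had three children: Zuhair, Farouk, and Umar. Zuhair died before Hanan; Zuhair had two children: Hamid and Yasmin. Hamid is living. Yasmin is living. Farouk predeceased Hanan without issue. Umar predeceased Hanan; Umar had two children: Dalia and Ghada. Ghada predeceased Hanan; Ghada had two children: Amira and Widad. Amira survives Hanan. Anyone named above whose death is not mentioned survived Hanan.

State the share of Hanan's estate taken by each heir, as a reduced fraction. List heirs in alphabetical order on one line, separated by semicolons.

Layth, as surviving spouse, takes 1/4.
The remaining 3/4 passes to Hanan's descendants per stirpes.
Farouk left no surviving issue, so that branch lapses and is disregarded.
The 3/4 is divided into 2 equal shares of 3/8 among Zuhair, Umar.
Zuhair predeceased; the 3/8 allotted to Zuhair's branch passes to Zuhair's issue by representation.
The 3/8 is divided into 2 equal shares of 3/16 among Hamid, Yasmin.
Hamid is living and takes 3/16.
Yasmin is living and takes 3/16.
Umar predeceased; the 3/8 allotted to Umar's branch passes to Umar's issue by representation.
The 3/8 is divided into 2 equal shares of 3/16 among Dalia, Ghada.
Dalia is living and takes 3/16.
Ghada predeceased; the 3/16 allotted to Ghada's branch passes to Ghada's issue by representation.
The 3/16 is divided into 2 equal shares of 3/32 among Amira, Widad.
Amira is living and takes 3/32.
Widad is living and takes 3/32.

Amira 3/32; Dalia 3/16; Hamid 3/16; Layth 1/4; Widad 3/32; Yasmin 3/16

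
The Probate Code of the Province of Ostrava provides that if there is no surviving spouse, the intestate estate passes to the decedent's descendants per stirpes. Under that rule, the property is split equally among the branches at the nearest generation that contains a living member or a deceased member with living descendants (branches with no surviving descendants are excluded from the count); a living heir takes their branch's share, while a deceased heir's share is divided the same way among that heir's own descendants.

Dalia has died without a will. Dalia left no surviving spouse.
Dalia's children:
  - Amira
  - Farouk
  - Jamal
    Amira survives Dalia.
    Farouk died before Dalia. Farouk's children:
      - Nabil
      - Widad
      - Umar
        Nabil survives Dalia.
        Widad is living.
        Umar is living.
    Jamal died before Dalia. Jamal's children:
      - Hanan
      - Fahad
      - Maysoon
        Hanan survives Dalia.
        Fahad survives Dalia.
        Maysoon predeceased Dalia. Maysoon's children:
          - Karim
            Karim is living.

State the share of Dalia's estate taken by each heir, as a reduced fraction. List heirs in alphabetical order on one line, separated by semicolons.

Amira 1/3; Fahad 1/9; Hanan 1/9; Karim 1/9; Nabil 1/9; Umar 1/9; Widad 1/9

There is no surviving spouse, so the entire estate passes to Dalia's descendants per stirpes.
The estate is divided into 3 equal shares of 1/3 among Amira, Farouk, Jamal.
Amira is living and takes 1/3.
Farouk predeceased; the 1/3 allotted to Farouk's branch passes to Farouk's issue by representation.
The 1/3 is divided into 3 equal shares of 1/9 among Nabil, Widad, Umar.
Nabil is living and takes 1/9.
Widad is living and takes 1/9.
Umar is living and takes 1/9.
Jamal predeceased; the 1/3 allotted to Jamal's branch passes to Jamal's issue by representation.
The 1/3 is divided into 3 equal shares of 1/9 among Hanan, Fahad, Maysoon.
Hanan is living and takes 1/9.
Fahad is living and takes 1/9.
Maysoon predeceased; the 1/9 allotted to Maysoon's branch passes to Maysoon's issue by representation.
Karim is the sole taker at this level and receives the full 1/9.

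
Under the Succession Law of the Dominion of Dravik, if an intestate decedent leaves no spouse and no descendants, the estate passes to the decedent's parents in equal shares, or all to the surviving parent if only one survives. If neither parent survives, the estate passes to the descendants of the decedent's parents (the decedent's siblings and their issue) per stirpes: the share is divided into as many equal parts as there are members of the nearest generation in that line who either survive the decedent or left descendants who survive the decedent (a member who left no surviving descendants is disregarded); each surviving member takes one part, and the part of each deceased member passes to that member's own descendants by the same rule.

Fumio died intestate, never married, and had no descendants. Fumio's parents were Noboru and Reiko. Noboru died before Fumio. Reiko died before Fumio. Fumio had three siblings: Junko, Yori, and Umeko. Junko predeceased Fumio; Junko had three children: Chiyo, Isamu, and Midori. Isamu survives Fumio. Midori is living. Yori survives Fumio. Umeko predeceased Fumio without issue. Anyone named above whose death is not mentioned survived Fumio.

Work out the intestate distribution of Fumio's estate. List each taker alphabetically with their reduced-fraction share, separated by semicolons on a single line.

Neither parent survives and there are no descendants, so the estate passes to Fumio's siblings and their issue per stirpes.
Umeko left no surviving issue, so that branch lapses and is disregarded.
The estate is divided into 2 equal shares of 1/2 among Junko, Yori.
Junko predeceased; the 1/2 allotted to Junko's branch passes to Junko's issue by representation.
The 1/2 is divided into 3 equal shares of 1/6 among Chiyo, Isamu, Midori.
Chiyo is living and takes 1/6.
Isamu is living and takes 1/6.
Midori is living and takes 1/6.
Yori is living and takes 1/2.

Chiyo 1/6; Isamu 1/6; Midori 1/6; Yori 1/2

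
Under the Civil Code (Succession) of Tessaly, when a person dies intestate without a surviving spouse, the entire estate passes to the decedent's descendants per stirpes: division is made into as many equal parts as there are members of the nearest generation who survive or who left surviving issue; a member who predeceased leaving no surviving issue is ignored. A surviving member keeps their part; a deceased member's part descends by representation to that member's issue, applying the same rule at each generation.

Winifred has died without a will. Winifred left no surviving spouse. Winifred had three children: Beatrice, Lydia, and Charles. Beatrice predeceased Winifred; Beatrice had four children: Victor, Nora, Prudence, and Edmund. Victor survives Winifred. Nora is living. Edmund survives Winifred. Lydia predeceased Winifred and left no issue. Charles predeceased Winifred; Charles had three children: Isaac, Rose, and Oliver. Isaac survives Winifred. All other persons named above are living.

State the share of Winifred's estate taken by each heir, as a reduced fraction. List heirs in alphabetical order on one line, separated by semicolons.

Edmund 1/8; Isaac 1/6; Nora 1/8; Oliver 1/6; Prudence 1/8; Rose 1/6; Victor 1/8

There is no surviving spouse, so the entire estate passes to Winifred's descendants per stirpes.
Lydia left no surviving issue, so that branch lapses and is disregarded.
The estate is divided into 2 equal shares of 1/2 among Beatrice, Charles.
Beatrice predeceased; the 1/2 allotted to Beatrice's branch passes to Beatrice's issue by representation.
The 1/2 is divided into 4 equal shares of 1/8 among Victor, Nora, Prudence, Edmund.
Victor is living and takes 1/8.
Nora is living and takes 1/8.
Prudence is living and takes 1/8.
Edmund is living and takes 1/8.
Charles predeceased; the 1/2 allotted to Charles's branch passes to Charles's issue by representation.
The 1/2 is divided into 3 equal shares of 1/6 among Isaac, Rose, Oliver.
Isaac is living and takes 1/6.
Rose is living and takes 1/6.
Oliver is living and takes 1/6.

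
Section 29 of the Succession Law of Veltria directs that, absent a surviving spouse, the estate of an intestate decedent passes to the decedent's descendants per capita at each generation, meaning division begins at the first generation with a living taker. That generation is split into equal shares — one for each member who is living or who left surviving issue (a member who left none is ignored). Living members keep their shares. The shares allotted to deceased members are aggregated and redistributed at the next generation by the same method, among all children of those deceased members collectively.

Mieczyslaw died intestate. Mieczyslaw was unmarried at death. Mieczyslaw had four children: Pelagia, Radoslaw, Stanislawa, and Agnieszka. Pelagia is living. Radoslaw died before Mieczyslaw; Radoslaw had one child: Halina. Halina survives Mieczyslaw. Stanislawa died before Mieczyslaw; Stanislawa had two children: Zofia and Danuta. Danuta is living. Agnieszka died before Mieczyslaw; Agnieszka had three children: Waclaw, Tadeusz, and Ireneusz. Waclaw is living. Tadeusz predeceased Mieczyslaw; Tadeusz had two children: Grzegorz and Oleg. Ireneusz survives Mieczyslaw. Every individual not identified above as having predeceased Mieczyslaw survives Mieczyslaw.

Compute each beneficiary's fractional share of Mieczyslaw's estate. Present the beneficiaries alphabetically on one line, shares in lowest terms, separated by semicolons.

Danuta 1/8; Grzegorz 1/16; Halina 1/8; Ireneusz 1/8; Oleg 1/16; Pelagia 1/4; Waclaw 1/8; Zofia 1/8

There is no surviving spouse, so the entire estate passes to Mieczyslaw's descendants per capita at each generation.
At generation 1 (Pelagia, Radoslaw, Stanislawa, Agnieszka) there are 4 shares of (1)/4 = 1/4 each.
Living: Pelagia — each takes 1/4.
Deceased: Radoslaw, Stanislawa, and Agnieszka. Their combined 3/4 is pooled and carried to generation 2.
At generation 2 (Halina, Zofia, Danuta, Waclaw, Tadeusz, Ireneusz) there are 6 shares of (3/4)/6 = 1/8 each.
Living: Halina, Zofia, Danuta, Waclaw, and Ireneusz — each takes 1/8.
Deceased: Tadeusz. That 1/8 share is carried to generation 3.
At generation 3 (Grzegorz, Oleg) there are 2 shares of (1/8)/2 = 1/16 each.
Living: Grzegorz and Oleg — each takes 1/16.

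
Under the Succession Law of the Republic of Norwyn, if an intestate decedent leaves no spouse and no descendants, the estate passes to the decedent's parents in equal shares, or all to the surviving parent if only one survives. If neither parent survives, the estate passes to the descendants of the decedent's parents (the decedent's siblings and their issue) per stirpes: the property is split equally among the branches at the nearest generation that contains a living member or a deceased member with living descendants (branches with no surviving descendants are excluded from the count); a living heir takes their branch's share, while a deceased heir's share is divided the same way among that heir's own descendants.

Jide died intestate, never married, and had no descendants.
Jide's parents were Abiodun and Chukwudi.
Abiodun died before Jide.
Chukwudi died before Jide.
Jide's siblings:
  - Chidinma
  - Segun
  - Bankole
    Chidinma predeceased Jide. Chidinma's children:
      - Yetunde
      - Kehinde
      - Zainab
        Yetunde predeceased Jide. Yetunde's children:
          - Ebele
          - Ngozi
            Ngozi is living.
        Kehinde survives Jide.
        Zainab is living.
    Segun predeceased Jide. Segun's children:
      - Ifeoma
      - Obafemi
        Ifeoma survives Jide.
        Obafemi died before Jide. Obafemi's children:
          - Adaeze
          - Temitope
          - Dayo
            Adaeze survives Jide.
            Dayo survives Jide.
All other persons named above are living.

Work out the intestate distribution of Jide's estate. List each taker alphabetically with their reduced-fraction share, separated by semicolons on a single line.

Adaeze 1/18; Bankole 1/3; Dayo 1/18; Ebele 1/18; Ifeoma 1/6; Kehinde 1/9; Ngozi 1/18; Temitope 1/18; Zainab 1/9

Neither parent survives and there are no descendants, so the estate passes to Jide's siblings and their issue per stirpes.
The estate is divided into 3 equal shares of 1/3 among Chidinma, Segun, Bankole.
Chidinma predeceased; the 1/3 allotted to Chidinma's branch passes to Chidinma's issue by representation.
The 1/3 is divided into 3 equal shares of 1/9 among Yetunde, Kehinde, Zainab.
Yetunde predeceased; the 1/9 allotted to Yetunde's branch passes to Yetunde's issue by representation.
The 1/9 is divided into 2 equal shares of 1/18 among Ebele, Ngozi.
Ebele is living and takes 1/18.
Ngozi is living and takes 1/18.
Kehinde is living and takes 1/9.
Zainab is living and takes 1/9.
Segun predeceased; the 1/3 allotted to Segun's branch passes to Segun's issue by representation.
The 1/3 is divided into 2 equal shares of 1/6 among Ifeoma, Obafemi.
Ifeoma is living and takes 1/6.
Obafemi predeceased; the 1/6 allotted to Obafemi's branch passes to Obafemi's issue by representation.
The 1/6 is divided into 3 equal shares of 1/18 among Adaeze, Temitope, Dayo.
Adaeze is living and takes 1/18.
Temitope is living and takes 1/18.
Dayo is living and takes 1/18.
Bankole is living and takes 1/3.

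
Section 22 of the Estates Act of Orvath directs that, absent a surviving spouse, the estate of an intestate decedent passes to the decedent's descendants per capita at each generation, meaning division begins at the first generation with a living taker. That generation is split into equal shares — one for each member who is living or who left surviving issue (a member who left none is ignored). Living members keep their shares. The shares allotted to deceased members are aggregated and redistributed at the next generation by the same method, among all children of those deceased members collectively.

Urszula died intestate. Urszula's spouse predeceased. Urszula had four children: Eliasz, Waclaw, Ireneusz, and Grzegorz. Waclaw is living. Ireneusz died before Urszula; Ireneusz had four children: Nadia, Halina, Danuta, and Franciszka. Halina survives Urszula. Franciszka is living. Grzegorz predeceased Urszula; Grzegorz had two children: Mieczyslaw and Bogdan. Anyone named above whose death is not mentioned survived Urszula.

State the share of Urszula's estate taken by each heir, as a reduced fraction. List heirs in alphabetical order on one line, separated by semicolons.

Bogdan 1/12; Danuta 1/12; Eliasz 1/4; Franciszka 1/12; Halina 1/12; Mieczyslaw 1/12; Nadia 1/12; Waclaw 1/4

There is no surviving spouse, so the entire estate passes to Urszula's descendants per capita at each generation.
At generation 1 (Eliasz, Waclaw, Ireneusz, Grzegorz) there are 4 shares of (1)/4 = 1/4 each.
Living: Eliasz and Waclaw — each takes 1/4.
Deceased: Ireneusz and Grzegorz. Their combined 1/2 is pooled and carried to generation 2.
At generation 2 (Nadia, Halina, Danuta, Franciszka, Mieczyslaw, Bogdan) there are 6 shares of (1/2)/6 = 1/12 each.
Living: Nadia, Halina, Danuta, Franciszka, Mieczyslaw, and Bogdan — each takes 1/12.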